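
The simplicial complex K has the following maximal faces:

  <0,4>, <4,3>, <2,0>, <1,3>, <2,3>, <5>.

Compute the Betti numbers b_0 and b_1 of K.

We work with the vertex ordering 0 < 1 < 2 < 3 < 4 < 5. The simplices of K, each written with vertices in increasing order, are:

  0-simplices (6): [0], [1], [2], [3], [4], [5]
  1-simplices (5): [0,2], [0,4], [1,3], [2,3], [3,4]

Hence C_0 ≅ Z^6, C_1 ≅ Z^5.

The boundary map ∂_1: C_1 → C_0 maps an edge to its endpoints' difference, ∂[p,q] = q − p. For instance
  ∂[0,2] = [2] − [0].
This gives a 6×5 integer matrix of rank 4; reducing to Smith normal form yields diagonal entries (1,1,1,1).

Reading off H_k = ker ∂_k / im ∂_{k+1}:

  H_0: rank C_0 − rank ∂_1 = 6 − 4 = 2, and the invariant factors of ∂_1 are all 1, so H_0 ≅ Z^2.
  H_1: rank ker ∂_1 − rank ∂_2 = (5 − 4) − 0 = 1, and there is no ∂_2, so H_1 ≅ Z.

As a check, the Euler characteristic is 6 − 5 = 1, which agrees with 2 − 1 = 1.

Hence the Betti numbers are b_0 = 2, b_1 = 1.

b_0 = 2, b_1 = 1.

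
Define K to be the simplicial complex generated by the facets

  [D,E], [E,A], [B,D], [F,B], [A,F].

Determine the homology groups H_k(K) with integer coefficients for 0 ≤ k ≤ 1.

Take the total order A < B < D < E < F on the vertex set. Then K (dimension 1) consists of the simplices:

  0-simplices (5): A, B, D, E, F
  1-simplices (5): AE, AF, BD, BF, DE

so the chain groups are C_0 ≅ Z^5, C_1 ≅ Z^5.

The boundary map ∂_1: C_1 → C_0 is given by ∂[p,q] = [q] − [p]. For instance
  ∂AF = F − A.
As a 5×5 matrix over Z this has rank 4, with invariant factors (1,1,1,1).

From H_k ≅ ker(∂_k) / im(∂_{k+1}) we obtain:

  H_0: rank C_0 − rank ∂_1 = 5 − 4 = 1, and the invariant factors of ∂_1 are all 1, so H_0 = Z.
  H_1: rank ker ∂_1 − rank ∂_2 = (5 − 4) − 0 = 1, and there is no ∂_2, so H_1 = Z.

H_0 ≅ Z,  H_1 ≅ Z.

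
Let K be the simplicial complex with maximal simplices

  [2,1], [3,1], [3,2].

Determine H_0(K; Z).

H_0 = Z.

Order the vertices as 1 < 2 < 3. Listing each simplex with vertices in this order, K has dimension 1 with simplices:

  0-simplices (3): [1], [2], [3]
  1-simplices (3): [1,2], [1,3], [2,3]

Hence C_0 ≅ Z^3, C_1 ≅ Z^3.

Boundary ∂_1: C_1 → C_0 sends each edge [p,q] (with p < q) to q − p. For instance
  ∂[1,3] = [3] − [1].
This gives a 3×3 integer matrix of rank 2; reducing to Smith normal form yields diagonal entries (1,1).

Now H_k = ker ∂_k / im ∂_{k+1}, so:

  H_0: rank C_0 − rank ∂_1 = 3 − 2 = 1, and the invariant factors of ∂_1 are all 1, so H_0 ≅ Z.

(K is a triangulation of the circle S^1.)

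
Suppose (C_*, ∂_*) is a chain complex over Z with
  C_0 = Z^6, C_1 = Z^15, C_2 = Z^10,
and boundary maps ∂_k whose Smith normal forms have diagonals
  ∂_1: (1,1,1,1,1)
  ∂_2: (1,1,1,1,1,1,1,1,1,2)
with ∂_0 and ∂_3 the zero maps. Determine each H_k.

H_0: b_0 = 6 − 0 − 5 = 1; torsion from ∂_1 factors > 1: none. So H_0 ≅ Z.
H_1: b_1 = 15 − 5 − 10 = 0; torsion from ∂_2 factors > 1: [2]. So H_1 ≅ Z_2.
H_2: b_2 = 10 − 10 − 0 = 0; torsion from ∂_3 factors > 1: none. So H_2 ≅ 0.

H_0 ≅ Z,  H_1 ≅ Z_2,  H_2 = 0.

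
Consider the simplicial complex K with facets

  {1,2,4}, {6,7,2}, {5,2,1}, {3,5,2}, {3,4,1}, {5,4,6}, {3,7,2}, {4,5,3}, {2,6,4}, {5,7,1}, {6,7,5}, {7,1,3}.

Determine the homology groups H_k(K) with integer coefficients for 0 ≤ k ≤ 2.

H_0 ≅ Z,  H_1 ≅ Z_2,  H_2 = 0.

K has 7 vertices, 18 edges, 12 triangles.
rank ∂_0 = 0, rank ∂_1 = 6 ⇒ b_0 = 7 − 0 − 6 = 1; all invariant factors of ∂_1 are 1 so no torsion. So H_0 ≅ Z.
rank ∂_1 = 6, rank ∂_2 = 12 ⇒ b_1 = 18 − 6 − 12 = 0; ∂_2 has invariant factor(s) [2] giving torsion. So H_1 ≅ Z_2.
rank ∂_2 = 12, rank ∂_3 = 0 ⇒ b_2 = 12 − 12 − 0 = 0. So H_2 ≅ 0.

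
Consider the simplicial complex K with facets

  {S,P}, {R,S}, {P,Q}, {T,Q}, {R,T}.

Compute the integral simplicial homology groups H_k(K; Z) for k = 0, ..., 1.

H_0 = Z,  H_1 = Z.

K has 5 vertices, 5 edges.
rank ∂_0 = 0, rank ∂_1 = 4 ⇒ b_0 = 5 − 0 − 4 = 1; all invariant factors of ∂_1 are 1 so no torsion. So H_0 = Z.
rank ∂_1 = 4, rank ∂_2 = 0 ⇒ b_1 = 5 − 4 − 0 = 1. So H_1 = Z.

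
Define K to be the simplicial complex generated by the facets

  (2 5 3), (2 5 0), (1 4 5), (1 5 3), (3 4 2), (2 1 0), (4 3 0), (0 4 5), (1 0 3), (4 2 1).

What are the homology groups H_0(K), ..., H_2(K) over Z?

We work with the vertex ordering 0 < 1 < 2 < 3 < 4 < 5. The simplices of K, each written with vertices in increasing order, are:

  0-simplices (6): [0], [1], [2], [3], [4], [5]
  1-simplices (15): [0,1], [0,2], [0,3], [0,4], [0,5], [1,2], [1,3], [1,4], [1,5], [2,3], [2,4], [2,5], [3,4], [3,5], [4,5]
  2-simplices (10): [0,1,2], [0,1,3], [0,2,5], [0,3,4], [0,4,5], [1,2,4], [1,3,5], [1,4,5], [2,3,4], [2,3,5]

giving chain groups C_0 ≅ Z^6, C_1 ≅ Z^15, C_2 ≅ Z^10.

The boundary map ∂_1: C_1 → C_0 maps an edge to its endpoints' difference, ∂[p,q] = q − p.
The 6×15 boundary matrix has rank 5 and Smith normal form diag(1,1,1,1,1).

Boundary ∂_2: C_2 → C_1 maps a triangle to the signed sum of its edges. For instance
  ∂[1,4,5] = [4,5] − [1,5] + [1,4],
  ∂[1,3,5] = [3,5] − [1,5] + [1,3].
The resulting 15×10 matrix has rank 10, and its Smith normal form has invariant factors (1,1,1,1,1,1,1,1,1,2).

Now H_k = ker ∂_k / im ∂_{k+1}, so:

  H_0: rank C_0 − rank ∂_1 = 6 − 5 = 1, and the invariant factors of ∂_1 are all 1, so H_0 ≅ Z.
  H_1: rank ker ∂_1 − rank ∂_2 = (15 − 5) − 10 = 0, and ∂_2 has invariant factor 2 > 1, so H_1 ≅ Z/2Z.
  H_2: rank ker ∂_2 − rank ∂_3 = (10 − 10) − 0 = 0, and there is no ∂_3, so H_2 ≅ 0.

H_0 ≅ Z,  H_1 ≅ Z/2Z,  H_2 = 0.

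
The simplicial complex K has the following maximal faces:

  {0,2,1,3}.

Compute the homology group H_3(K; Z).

K has 4 vertices, 6 edges, 4 triangles, 1 3-simplex.
rank ∂_3 = 1, rank ∂_4 = 0 ⇒ b_3 = 1 − 1 − 0 = 0. So H_3 = 0.

H_3 = 0.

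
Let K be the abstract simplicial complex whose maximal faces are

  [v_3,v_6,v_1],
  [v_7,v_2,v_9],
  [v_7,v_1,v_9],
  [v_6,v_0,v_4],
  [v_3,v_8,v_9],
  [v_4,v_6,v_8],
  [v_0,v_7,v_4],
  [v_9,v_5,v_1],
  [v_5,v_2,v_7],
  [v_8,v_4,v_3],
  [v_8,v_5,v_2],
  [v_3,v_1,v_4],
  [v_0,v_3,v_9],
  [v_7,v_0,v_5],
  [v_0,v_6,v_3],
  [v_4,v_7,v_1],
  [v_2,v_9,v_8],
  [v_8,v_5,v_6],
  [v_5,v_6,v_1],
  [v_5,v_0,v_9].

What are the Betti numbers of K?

We work with the vertex ordering v_0 < v_1 < v_2 < v_3 < v_4 < v_5 < v_6 < v_7 < v_8 < v_9. The simplices of K, each written with vertices in increasing order, are:

  0-simplices (10): [v_0], [v_1], [v_2], [v_3], [v_4], [v_5], [v_6], [v_7], [v_8], [v_9]
  1-simplices (30): (30 of them)
  2-simplices (20): (20 of them)

so the chain groups are C_0 ≅ Z^10, C_1 ≅ Z^30, C_2 ≅ Z^20.

Boundary ∂_1: C_1 → C_0 maps an edge to its endpoints' difference, ∂[p,q] = q − p. For instance
  ∂[v_4,v_8] = [v_8] − [v_4].
The resulting 10×30 matrix has rank 9, and its Smith normal form has invariant factors (1,1,1,1,1,1,1,1,1).

∂_2: C_2 → C_1 sends each 2-simplex [p,q,r] to [q,r] − [p,r] + [p,q]. For instance
  ∂[v_2,v_5,v_8] = [v_5,v_8] − [v_2,v_8] + [v_2,v_5],
  ∂[v_2,v_5,v_7] = [v_5,v_7] − [v_2,v_7] + [v_2,v_5].
As a 30×20 matrix over Z this has rank 20, with invariant factors (1,1,1,1,1,1,1,1,1,1,1,1,1,1,1,1,1,1,1,2).

Now H_k = ker ∂_k / im ∂_{k+1}, so:

  H_0: rank C_0 − rank ∂_1 = 10 − 9 = 1, and the invariant factors of ∂_1 are all 1, so H_0 = Z.
  H_1: rank ker ∂_1 − rank ∂_2 = (30 − 9) − 20 = 1, and ∂_2 has invariant factor 2 > 1, so H_1 = Z ⊕ Z/2.
  H_2: rank ker ∂_2 − rank ∂_3 = (20 − 20) − 0 = 0, and there is no ∂_3, so H_2 = 0.

Hence the Betti numbers are b_0 = 1, b_1 = 1, b_2 = 0.

b_0 = 1, b_1 = 1, b_2 = 0.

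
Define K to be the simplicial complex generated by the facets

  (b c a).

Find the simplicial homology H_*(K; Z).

H_0 = Z,  H_1 = 0,  H_2 = 0.

Fix the vertex order a < b < c and write every simplex with vertices in increasing order. Then dim K = 2 and the simplices of K are:

  0-simplices (3): a, b, c
  1-simplices (3): ab, ac, bc
  2-simplices (1): abc

so the chain groups are C_0 ≅ Z^3, C_1 ≅ Z^3, C_2 ≅ Z^1.

∂_1: C_1 → C_0 maps an edge to its endpoints' difference, ∂[p,q] = q − p. For instance
  ∂ac = c − a.
This gives a 3×3 integer matrix of rank 2; reducing to Smith normal form yields diagonal entries (1,1).

∂_2: C_2 → C_1 maps a triangle to the signed sum of its edges. For instance
  ∂abc = bc − ac + ab.
This gives a 3×1 integer matrix of rank 1; reducing to Smith normal form yields diagonal entries (1).

Computing H_k = (kernel of ∂_k) / (image of ∂_{k+1}):

  H_0: rank C_0 − rank ∂_1 = 3 − 2 = 1, and the invariant factors of ∂_1 are all 1, so H_0 ≅ Z.
  H_1: rank ker ∂_1 − rank ∂_2 = (3 − 2) − 1 = 0, and the invariant factors of ∂_2 are all 1, so H_1 ≅ 0.
  H_2: rank ker ∂_2 − rank ∂_3 = (1 − 1) − 0 = 0, and there is no ∂_3, so H_2 ≅ 0.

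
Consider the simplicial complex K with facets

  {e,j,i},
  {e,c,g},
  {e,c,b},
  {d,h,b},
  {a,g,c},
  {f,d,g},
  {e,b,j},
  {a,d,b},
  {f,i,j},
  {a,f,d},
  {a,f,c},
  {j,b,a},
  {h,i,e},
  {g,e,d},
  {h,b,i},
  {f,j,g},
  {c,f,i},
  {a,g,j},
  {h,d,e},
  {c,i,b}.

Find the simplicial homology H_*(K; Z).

Fix the vertex order a < b < c < d < e < f < g < h < i < j and write every simplex with vertices in increasing order. Then dim K = 2 and the simplices of K are:

  0-simplices (10): a, b, c, d, e, f, g, h, i, j
  1-simplices (30): ab, ac, ad, af, ag, aj, bc, bd, be, bh, bi, bj, ce, cf, cg, ci, de, df, dg, dh, eg, eh, ei, ej, fg, fi, fj, gj, hi, ij
  2-simplices (20): abd, abj, acf, acg, adf, agj, bce, bci, bdh, bej, bhi, ceg, cfi, deg, deh, dfg, ehi, eij, fgj, fij

so the chain groups are C_0 ≅ Z^10, C_1 ≅ Z^30, C_2 ≅ Z^20.

∂_1: C_1 → C_0 is given by ∂[p,q] = [q] − [p].
The resulting 10×30 matrix has rank 9, and its Smith normal form has invariant factors (1,1,1,1,1,1,1,1,1).

The boundary map ∂_2: C_2 → C_1 acts by ∂[p,q,r] = [q,r] − [p,r] + [p,q]. For instance
  ∂bce = ce − be + bc,
  ∂acf = cf − af + ac.
The 30×20 boundary matrix has rank 20 and Smith normal form diag(1,1,1,1,1,1,1,1,1,1,1,1,1,1,1,1,1,1,1,2).

Computing H_k = (kernel of ∂_k) / (image of ∂_{k+1}):

  H_0: rank C_0 − rank ∂_1 = 10 − 9 = 1, and the invariant factors of ∂_1 are all 1, so H_0 = Z.
  H_1: rank ker ∂_1 − rank ∂_2 = (30 − 9) − 20 = 1, and ∂_2 has invariant factor 2 > 1, so H_1 = Z ⊕ Z/2.
  H_2: rank ker ∂_2 − rank ∂_3 = (20 − 20) − 0 = 0, and there is no ∂_3, so H_2 = 0.

As a check, the Euler characteristic is 10 − 30 + 20 = 0, which agrees with 1 − 1 + 0 = 0.

H_0 = Z,  H_1 = Z ⊕ Z/2,  H_2 = 0.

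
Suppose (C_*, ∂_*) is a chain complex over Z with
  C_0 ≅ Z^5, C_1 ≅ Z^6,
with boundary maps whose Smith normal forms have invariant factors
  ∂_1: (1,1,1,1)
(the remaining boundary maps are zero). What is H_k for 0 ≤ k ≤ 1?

H_0 ≅ Z,  H_1 ≅ Z^2.

H_0: b_0 = 5 − 0 − 4 = 1; torsion from ∂_1 factors > 1: none. So H_0 ≅ Z.
H_1: b_1 = 6 − 4 − 0 = 2; torsion from ∂_2 factors > 1: none. So H_1 ≅ Z^2.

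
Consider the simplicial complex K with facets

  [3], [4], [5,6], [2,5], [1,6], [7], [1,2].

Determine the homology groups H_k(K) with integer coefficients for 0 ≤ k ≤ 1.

Take the total order 1 < 2 < 3 < 4 < 5 < 6 < 7 on the vertex set. Then K (dimension 1) consists of the simplices:

  0-simplices (7): [1], [2], [3], [4], [5], [6], [7]
  1-simplices (4): [1,2], [1,6], [2,5], [5,6]

Hence C_0 ≅ Z^7, C_1 ≅ Z^4.

∂_1: C_1 → C_0 maps an edge to its endpoints' difference, ∂[p,q] = q − p. For instance
  ∂[1,2] = [2] − [1].
This gives a 7×4 integer matrix of rank 3; reducing to Smith normal form yields diagonal entries (1,1,1).

Reading off H_k = ker ∂_k / im ∂_{k+1}:

  H_0: rank C_0 − rank ∂_1 = 7 − 3 = 4, and the invariant factors of ∂_1 are all 1, so H_0 = Z^4.
  H_1: rank ker ∂_1 − rank ∂_2 = (4 − 3) − 0 = 1, and there is no ∂_2, so H_1 = Z.

H_0 = Z^4,  H_1 = Z.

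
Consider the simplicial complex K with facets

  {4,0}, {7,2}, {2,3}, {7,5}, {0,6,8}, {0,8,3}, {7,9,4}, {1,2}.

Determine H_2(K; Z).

Take the total order 0 < 1 < 2 < 3 < 4 < 5 < 6 < 7 < 8 < 9 on the vertex set. Then K (dimension 2) consists of the simplices:

  0-simplices (10): [0], [1], [2], [3], [4], [5], [6], [7], [8], [9]
  1-simplices (13): [0,3], [0,4], [0,6], [0,8], [1,2], [2,3], [2,7], [3,8], [4,7], [4,9], [5,7], [6,8], [7,9]
  2-simplices (3): [0,3,8], [0,6,8], [4,7,9]

so the chain groups are C_0 ≅ Z^10, C_1 ≅ Z^13, C_2 ≅ Z^3.

The boundary map ∂_1: C_1 → C_0 is given by ∂[p,q] = [q] − [p]. For instance
  ∂[6,8] = [8] − [6].
As a 10×13 matrix over Z this has rank 9, with invariant factors (1,1,1,1,1,1,1,1,1).

The boundary map ∂_2: C_2 → C_1 sends each 2-simplex [p,q,r] to [q,r] − [p,r] + [p,q]. For instance
  ∂[0,3,8] = [3,8] − [0,8] + [0,3],
  ∂[0,6,8] = [6,8] − [0,8] + [0,6].
The 13×3 boundary matrix has rank 3 and Smith normal form diag(1,1,1).

Computing H_k = (kernel of ∂_k) / (image of ∂_{k+1}):

  H_2: rank ker ∂_2 − rank ∂_3 = (3 − 3) − 0 = 0, and there is no ∂_3, so H_2 = 0.

H_2 ≅ 0.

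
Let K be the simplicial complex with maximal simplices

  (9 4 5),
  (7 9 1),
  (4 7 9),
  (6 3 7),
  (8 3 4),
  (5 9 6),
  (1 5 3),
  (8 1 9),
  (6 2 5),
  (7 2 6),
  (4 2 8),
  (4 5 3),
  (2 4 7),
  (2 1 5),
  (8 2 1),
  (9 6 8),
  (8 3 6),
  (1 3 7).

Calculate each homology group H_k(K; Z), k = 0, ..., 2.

K has 9 vertices, 27 edges, 18 triangles.
rank ∂_0 = 0, rank ∂_1 = 8 ⇒ b_0 = 9 − 0 − 8 = 1; all invariant factors of ∂_1 are 1 so no torsion. So H_0 = Z.
rank ∂_1 = 8, rank ∂_2 = 17 ⇒ b_1 = 27 − 8 − 17 = 2; all invariant factors of ∂_2 are 1 so no torsion. So H_1 = Z^2.
rank ∂_2 = 17, rank ∂_3 = 0 ⇒ b_2 = 18 − 17 − 0 = 1. So H_2 = Z.

H_0 ≅ Z,  H_1 ≅ Z^2,  H_2 ≅ Z.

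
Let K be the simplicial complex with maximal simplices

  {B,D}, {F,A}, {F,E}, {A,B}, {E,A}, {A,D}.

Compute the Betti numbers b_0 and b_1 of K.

b_0 = 1, b_1 = 2.

Take the total order A < B < D < E < F on the vertex set. Then K (dimension 1) consists of the simplices:

  0-simplices (5): A, B, D, E, F
  1-simplices (6): AB, AD, AE, AF, BD, EF

so the chain groups are C_0 ≅ Z^5, C_1 ≅ Z^6.

∂_1: C_1 → C_0 maps an edge to its endpoints' difference, ∂[p,q] = q − p.
As a 5×6 matrix over Z this has rank 4, with invariant factors (1,1,1,1).

Computing H_k = (kernel of ∂_k) / (image of ∂_{k+1}):

  H_0: rank C_0 − rank ∂_1 = 5 − 4 = 1, and the invariant factors of ∂_1 are all 1, so H_0 = Z.
  H_1: rank ker ∂_1 − rank ∂_2 = (6 − 4) − 0 = 2, and there is no ∂_2, so H_1 = Z^2.

Hence the Betti numbers are b_0 = 1, b_1 = 2.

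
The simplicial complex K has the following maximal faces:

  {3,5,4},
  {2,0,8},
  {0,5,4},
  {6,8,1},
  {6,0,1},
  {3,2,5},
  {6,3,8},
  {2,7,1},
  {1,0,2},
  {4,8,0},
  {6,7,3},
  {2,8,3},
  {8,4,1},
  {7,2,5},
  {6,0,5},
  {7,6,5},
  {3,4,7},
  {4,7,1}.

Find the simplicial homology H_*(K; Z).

H_0 ≅ Z,  H_1 ≅ Z ⊕ Z_2,  H_2 = 0.

Fix the vertex order 0 < 1 < 2 < 3 < 4 < 5 < 6 < 7 < 8 and write every simplex with vertices in increasing order. Then dim K = 2 and the simplices of K are:

  0-simplices (9): [0], [1], [2], [3], [4], [5], [6], [7], [8]
  1-simplices (27): (27 of them)
  2-simplices (18): [0,1,2], [0,1,6], [0,2,8], [0,4,5], [0,4,8], [0,5,6], [1,2,7], [1,4,7], [1,4,8], [1,6,8], [2,3,5], [2,3,8], [2,5,7], [3,4,5], [3,4,7], [3,6,7], [3,6,8], [5,6,7]

Hence C_0 ≅ Z^9, C_1 ≅ Z^27, C_2 ≅ Z^18.

Boundary ∂_1: C_1 → C_0 sends each edge [p,q] (with p < q) to q − p. For instance
  ∂[3,8] = [8] − [3].
As a 9×27 matrix over Z this has rank 8, with invariant factors (1,1,1,1,1,1,1,1).

∂_2: C_2 → C_1 sends each 2-simplex [p,q,r] to [q,r] − [p,r] + [p,q]. For instance
  ∂[3,4,5] = [4,5] − [3,5] + [3,4],
  ∂[3,6,8] = [6,8] − [3,8] + [3,6].
The 27×18 boundary matrix has rank 18 and Smith normal form diag(1,1,1,1,1,1,1,1,1,1,1,1,1,1,1,1,1,2).

Reading off H_k = ker ∂_k / im ∂_{k+1}:

  H_0: rank C_0 − rank ∂_1 = 9 − 8 = 1, and the invariant factors of ∂_1 are all 1, so H_0 = Z.
  H_1: rank ker ∂_1 − rank ∂_2 = (27 − 8) − 18 = 1, and ∂_2 has invariant factor 2 > 1, so H_1 = Z ⊕ Z_2.
  H_2: rank ker ∂_2 − rank ∂_3 = (18 − 18) − 0 = 0, and there is no ∂_3, so H_2 = 0.

(K is a triangulation of the Klein bottle.)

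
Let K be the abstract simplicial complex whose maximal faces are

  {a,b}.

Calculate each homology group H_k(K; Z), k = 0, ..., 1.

Fix the vertex order a < b and write every simplex with vertices in increasing order. Then dim K = 1 and the simplices of K are:

  0-simplices (2): a, b
  1-simplices (1): ab

giving chain groups C_0 ≅ Z^2, C_1 ≅ Z^1.

Boundary ∂_1: C_1 → C_0 is given by ∂[p,q] = [q] − [p].
This gives a 2×1 integer matrix of rank 1; reducing to Smith normal form yields diagonal entries (1).

From H_k ≅ ker(∂_k) / im(∂_{k+1}) we obtain:

  H_0: rank C_0 − rank ∂_1 = 2 − 1 = 1, and the invariant factors of ∂_1 are all 1, so H_0 = Z.
  H_1: rank ker ∂_1 − rank ∂_2 = (1 − 1) − 0 = 0, and there is no ∂_2, so H_1 = 0.

(K is a triangulation of the 1-simplex.)

H_0 = Z,  H_1 = 0.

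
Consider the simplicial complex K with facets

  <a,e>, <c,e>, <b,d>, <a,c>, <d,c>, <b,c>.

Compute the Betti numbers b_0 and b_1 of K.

b_0 = 1, b_1 = 2.

Fix the vertex order a < b < c < d < e and write every simplex with vertices in increasing order. Then dim K = 1 and the simplices of K are:

  0-simplices (5): a, b, c, d, e
  1-simplices (6): ac, ae, bc, bd, cd, ce

so the chain groups are C_0 ≅ Z^5, C_1 ≅ Z^6.

Boundary ∂_1: C_1 → C_0 maps an edge to its endpoints' difference, ∂[p,q] = q − p.
This gives a 5×6 integer matrix of rank 4; reducing to Smith normal form yields diagonal entries (1,1,1,1).

Computing H_k = (kernel of ∂_k) / (image of ∂_{k+1}):

  H_0: rank C_0 − rank ∂_1 = 5 − 4 = 1, and the invariant factors of ∂_1 are all 1, so H_0 ≅ Z.
  H_1: rank ker ∂_1 − rank ∂_2 = (6 − 4) − 0 = 2, and there is no ∂_2, so H_1 ≅ Z^2.

As a check, the Euler characteristic is 5 − 6 = -1, which agrees with 1 − 2 = -1.

Hence the Betti numbers are b_0 = 1, b_1 = 2.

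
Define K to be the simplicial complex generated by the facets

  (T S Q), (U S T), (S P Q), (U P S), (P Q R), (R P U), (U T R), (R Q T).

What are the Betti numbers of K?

Take the total order P < Q < R < S < T < U on the vertex set. Then K (dimension 2) consists of the simplices:

  0-simplices (6): P, Q, R, S, T, U
  1-simplices (12): PQ, PR, PS, PU, QR, QS, QT, RT, RU, ST, SU, TU
  2-simplices (8): PQR, PQS, PRU, PSU, QRT, QST, RTU, STU

so the chain groups are C_0 ≅ Z^6, C_1 ≅ Z^12, C_2 ≅ Z^8.

Boundary ∂_1: C_1 → C_0 is given by ∂[p,q] = [q] − [p]. For instance
  ∂RT = T − R.
The resulting 6×12 matrix has rank 5, and its Smith normal form has invariant factors (1,1,1,1,1).

The boundary map ∂_2: C_2 → C_1 sends each 2-simplex [p,q,r] to [q,r] − [p,r] + [p,q]. For instance
  ∂PRU = RU − PU + PR,
  ∂RTU = TU − RU + RT.
The resulting 12×8 matrix has rank 7, and its Smith normal form has invariant factors (1,1,1,1,1,1,1).

Reading off H_k = ker ∂_k / im ∂_{k+1}:

  H_0: rank C_0 − rank ∂_1 = 6 − 5 = 1, and the invariant factors of ∂_1 are all 1, so H_0 ≅ Z.
  H_1: rank ker ∂_1 − rank ∂_2 = (12 − 5) − 7 = 0, and the invariant factors of ∂_2 are all 1, so H_1 ≅ 0.
  H_2: rank ker ∂_2 − rank ∂_3 = (8 − 7) − 0 = 1, and there is no ∂_3, so H_2 ≅ Z.

Hence the Betti numbers are b_0 = 1, b_1 = 0, b_2 = 1.

b_0 = 1, b_1 = 0, b_2 = 1.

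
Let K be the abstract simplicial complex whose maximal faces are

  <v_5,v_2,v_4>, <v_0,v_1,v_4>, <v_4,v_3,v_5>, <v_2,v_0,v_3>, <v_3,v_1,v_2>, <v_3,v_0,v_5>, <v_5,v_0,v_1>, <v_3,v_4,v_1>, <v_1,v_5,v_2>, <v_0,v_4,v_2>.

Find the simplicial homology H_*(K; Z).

Order the vertices as v_0 < v_1 < v_2 < v_3 < v_4 < v_5. Listing each simplex with vertices in this order, K has dimension 2 with simplices:

  0-simplices (6): [v_0], [v_1], [v_2], [v_3], [v_4], [v_5]
  1-simplices (15): (15 of them)
  2-simplices (10): [v_0,v_1,v_4], [v_0,v_1,v_5], [v_0,v_2,v_3], [v_0,v_2,v_4], [v_0,v_3,v_5], [v_1,v_2,v_3], [v_1,v_2,v_5], [v_1,v_3,v_4], [v_2,v_4,v_5], [v_3,v_4,v_5]

so the chain groups are C_0 ≅ Z^6, C_1 ≅ Z^15, C_2 ≅ Z^10.

Boundary ∂_1: C_1 → C_0 sends each edge [p,q] (with p < q) to q − p. For instance
  ∂[v_0,v_1] = [v_1] − [v_0].
The resulting 6×15 matrix has rank 5, and its Smith normal form has invariant factors (1,1,1,1,1).

The boundary map ∂_2: C_2 → C_1 sends each 2-simplex [p,q,r] to [q,r] − [p,r] + [p,q]. For instance
  ∂[v_0,v_1,v_4] = [v_1,v_4] − [v_0,v_4] + [v_0,v_1],
  ∂[v_0,v_2,v_4] = [v_2,v_4] − [v_0,v_4] + [v_0,v_2].
The 15×10 boundary matrix has rank 10 and Smith normal form diag(1,1,1,1,1,1,1,1,1,2).

From H_k ≅ ker(∂_k) / im(∂_{k+1}) we obtain:

  H_0: rank C_0 − rank ∂_1 = 6 − 5 = 1, and the invariant factors of ∂_1 are all 1, so H_0 ≅ Z.
  H_1: rank ker ∂_1 − rank ∂_2 = (15 − 5) − 10 = 0, and ∂_2 has invariant factor 2 > 1, so H_1 ≅ Z/2.
  H_2: rank ker ∂_2 − rank ∂_3 = (10 − 10) − 0 = 0, and there is no ∂_3, so H_2 ≅ 0.

(K is a triangulation of the real projective plane RP^2.)

H_0 ≅ Z,  H_1 ≅ Z/2,  H_2 = 0.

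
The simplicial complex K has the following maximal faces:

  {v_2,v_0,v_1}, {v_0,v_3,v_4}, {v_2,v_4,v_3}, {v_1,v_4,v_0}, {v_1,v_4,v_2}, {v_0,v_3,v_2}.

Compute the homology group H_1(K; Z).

Take the total order v_0 < v_1 < v_2 < v_3 < v_4 on the vertex set. Then K (dimension 2) consists of the simplices:

  0-simplices (5): [v_0], [v_1], [v_2], [v_3], [v_4]
  1-simplices (9): [v_0,v_1], [v_0,v_2], [v_0,v_3], [v_0,v_4], [v_1,v_2], [v_1,v_4], [v_2,v_3], [v_2,v_4], [v_3,v_4]
  2-simplices (6): [v_0,v_1,v_2], [v_0,v_1,v_4], [v_0,v_2,v_3], [v_0,v_3,v_4], [v_1,v_2,v_4], [v_2,v_3,v_4]

giving chain groups C_0 ≅ Z^5, C_1 ≅ Z^9, C_2 ≅ Z^6.

The boundary map ∂_1: C_1 → C_0 sends each edge [p,q] (with p < q) to q − p. For instance
  ∂[v_3,v_4] = [v_4] − [v_3].
As a 5×9 matrix over Z this has rank 4, with invariant factors (1,1,1,1).

The boundary map ∂_2: C_2 → C_1 acts by ∂[p,q,r] = [q,r] − [p,r] + [p,q]. For instance
  ∂[v_0,v_1,v_4] = [v_1,v_4] − [v_0,v_4] + [v_0,v_1],
  ∂[v_0,v_3,v_4] = [v_3,v_4] − [v_0,v_4] + [v_0,v_3].
This gives a 9×6 integer matrix of rank 5; reducing to Smith normal form yields diagonal entries (1,1,1,1,1).

From H_k ≅ ker(∂_k) / im(∂_{k+1}) we obtain:

  H_1: rank ker ∂_1 − rank ∂_2 = (9 − 4) − 5 = 0, and the invariant factors of ∂_2 are all 1, so H_1 ≅ 0.

(K is a triangulation of the 2-sphere S^2.)

H_1 ≅ 0.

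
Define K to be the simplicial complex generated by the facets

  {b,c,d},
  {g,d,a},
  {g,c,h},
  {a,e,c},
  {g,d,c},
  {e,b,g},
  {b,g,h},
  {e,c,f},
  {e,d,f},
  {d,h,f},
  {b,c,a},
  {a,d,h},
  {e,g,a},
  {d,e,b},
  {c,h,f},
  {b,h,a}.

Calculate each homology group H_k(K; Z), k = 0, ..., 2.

H_0 ≅ Z,  H_1 ≅ Z^2,  H_2 ≅ Z.

Take the total order a < b < c < d < e < f < g < h on the vertex set. Then K (dimension 2) consists of the simplices:

  0-simplices (8): a, b, c, d, e, f, g, h
  1-simplices (24): ab, ac, ad, ae, ag, ah, bc, bd, be, bg, bh, cd, ce, cf, cg, ch, de, df, dg, dh, ef, eg, fh, gh
  2-simplices (16): abc, abh, ace, adg, adh, aeg, bcd, bde, beg, bgh, cdg, cef, cfh, cgh, def, dfh

giving chain groups C_0 ≅ Z^8, C_1 ≅ Z^24, C_2 ≅ Z^16.

∂_1: C_1 → C_0 is given by ∂[p,q] = [q] − [p]. For instance
  ∂ch = h − c.
As a 8×24 matrix over Z this has rank 7, with invariant factors (1,1,1,1,1,1,1).

The boundary map ∂_2: C_2 → C_1 sends each 2-simplex [p,q,r] to [q,r] − [p,r] + [p,q]. For instance
  ∂abh = bh − ah + ab,
  ∂bgh = gh − bh + bg.
As a 24×16 matrix over Z this has rank 15, with invariant factors (1,1,1,1,1,1,1,1,1,1,1,1,1,1,1).

Now H_k = ker ∂_k / im ∂_{k+1}, so:

  H_0: rank C_0 − rank ∂_1 = 8 − 7 = 1, and the invariant factors of ∂_1 are all 1, so H_0 = Z.
  H_1: rank ker ∂_1 − rank ∂_2 = (24 − 7) − 15 = 2, and the invariant factors of ∂_2 are all 1, so H_1 = Z^2.
  H_2: rank ker ∂_2 − rank ∂_3 = (16 − 15) − 0 = 1, and there is no ∂_3, so H_2 = Z.

(K is a triangulation of the torus T^2.)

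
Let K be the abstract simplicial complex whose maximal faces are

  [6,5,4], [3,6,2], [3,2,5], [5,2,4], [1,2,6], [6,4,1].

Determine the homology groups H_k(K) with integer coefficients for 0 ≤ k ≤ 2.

Take the total order 1 < 2 < 3 < 4 < 5 < 6 on the vertex set. Then K (dimension 2) consists of the simplices:

  0-simplices (6): [1], [2], [3], [4], [5], [6]
  1-simplices (12): [1,2], [1,4], [1,6], [2,3], [2,4], [2,5], [2,6], [3,5], [3,6], [4,5], [4,6], [5,6]
  2-simplices (6): [1,2,6], [1,4,6], [2,3,5], [2,3,6], [2,4,5], [4,5,6]

giving chain groups C_0 ≅ Z^6, C_1 ≅ Z^12, C_2 ≅ Z^6.

Boundary ∂_1: C_1 → C_0 is given by ∂[p,q] = [q] − [p].
The 6×12 boundary matrix has rank 5 and Smith normal form diag(1,1,1,1,1).

Boundary ∂_2: C_2 → C_1 acts by ∂[p,q,r] = [q,r] − [p,r] + [p,q]. For instance
  ∂[2,3,6] = [3,6] − [2,6] + [2,3],
  ∂[1,4,6] = [4,6] − [1,6] + [1,4].
The resulting 12×6 matrix has rank 6, and its Smith normal form has invariant factors (1,1,1,1,1,1).

Now H_k = ker ∂_k / im ∂_{k+1}, so:

  H_0: rank C_0 − rank ∂_1 = 6 − 5 = 1, and the invariant factors of ∂_1 are all 1, so H_0 = Z.
  H_1: rank ker ∂_1 − rank ∂_2 = (12 − 5) − 6 = 1, and the invariant factors of ∂_2 are all 1, so H_1 = Z.
  H_2: rank ker ∂_2 − rank ∂_3 = (6 − 6) − 0 = 0, and there is no ∂_3, so H_2 = 0.

H_0 ≅ Z,  H_1 ≅ Z,  H_2 = 0.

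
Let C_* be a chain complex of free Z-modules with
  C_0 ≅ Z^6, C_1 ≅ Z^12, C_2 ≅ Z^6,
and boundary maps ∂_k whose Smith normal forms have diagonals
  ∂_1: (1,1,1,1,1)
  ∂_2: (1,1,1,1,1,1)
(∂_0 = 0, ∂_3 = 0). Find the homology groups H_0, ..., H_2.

H_0 ≅ Z,  H_1 ≅ Z,  H_2 = 0.

H_0: b_0 = 6 − 0 − 5 = 1; torsion from ∂_1 factors > 1: none. So H_0 ≅ Z.
H_1: b_1 = 12 − 5 − 6 = 1; torsion from ∂_2 factors > 1: none. So H_1 ≅ Z.
H_2: b_2 = 6 − 6 − 0 = 0; torsion from ∂_3 factors > 1: none. So H_2 ≅ 0.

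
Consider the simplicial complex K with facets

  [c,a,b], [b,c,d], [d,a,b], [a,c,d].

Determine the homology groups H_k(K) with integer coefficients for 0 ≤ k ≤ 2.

H_0 = Z,  H_1 = 0,  H_2 = Z.

Order the vertices as a < b < c < d. Listing each simplex with vertices in this order, K has dimension 2 with simplices:

  0-simplices (4): a, b, c, d
  1-simplices (6): ab, ac, ad, bc, bd, cd
  2-simplices (4): abc, abd, acd, bcd

so the chain groups are C_0 ≅ Z^4, C_1 ≅ Z^6, C_2 ≅ Z^4.

Boundary ∂_1: C_1 → C_0 is given by ∂[p,q] = [q] − [p].
The resulting 4×6 matrix has rank 3, and its Smith normal form has invariant factors (1,1,1).

∂_2: C_2 → C_1 maps a triangle to the signed sum of its edges. For instance
  ∂acd = cd − ad + ac,
  ∂bcd = cd − bd + bc.
This gives a 6×4 integer matrix of rank 3; reducing to Smith normal form yields diagonal entries (1,1,1).

Now H_k = ker ∂_k / im ∂_{k+1}, so:

  H_0: rank C_0 − rank ∂_1 = 4 − 3 = 1, and the invariant factors of ∂_1 are all 1, so H_0 ≅ Z.
  H_1: rank ker ∂_1 − rank ∂_2 = (6 − 3) − 3 = 0, and the invariant factors of ∂_2 are all 1, so H_1 ≅ 0.
  H_2: rank ker ∂_2 − rank ∂_3 = (4 − 3) − 0 = 1, and there is no ∂_3, so H_2 ≅ Z.

(K is a triangulation of the 2-sphere S^2.)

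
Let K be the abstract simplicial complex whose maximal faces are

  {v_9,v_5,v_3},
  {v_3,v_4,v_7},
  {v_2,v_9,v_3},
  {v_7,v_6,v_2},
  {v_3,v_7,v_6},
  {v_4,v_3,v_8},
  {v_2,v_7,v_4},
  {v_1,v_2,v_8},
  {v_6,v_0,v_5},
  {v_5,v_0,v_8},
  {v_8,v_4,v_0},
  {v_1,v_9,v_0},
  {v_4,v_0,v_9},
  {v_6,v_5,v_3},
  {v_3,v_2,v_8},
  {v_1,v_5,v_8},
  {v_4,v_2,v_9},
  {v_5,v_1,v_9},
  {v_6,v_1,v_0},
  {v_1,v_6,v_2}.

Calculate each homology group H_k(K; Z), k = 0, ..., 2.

H_0 = Z,  H_1 = Z ⊕ Z/2Z,  H_2 = 0.

We work with the vertex ordering v_0 < v_1 < v_2 < v_3 < v_4 < v_5 < v_6 < v_7 < v_8 < v_9. The simplices of K, each written with vertices in increasing order, are:

  0-simplices (10): [v_0], [v_1], [v_2], [v_3], [v_4], [v_5], [v_6], [v_7], [v_8], [v_9]
  1-simplices (30): (30 of them)
  2-simplices (20): (20 of them)

Hence C_0 ≅ Z^10, C_1 ≅ Z^30, C_2 ≅ Z^20.

Boundary ∂_1: C_1 → C_0 maps an edge to its endpoints' difference, ∂[p,q] = q − p.
The 10×30 boundary matrix has rank 9 and Smith normal form diag(1,1,1,1,1,1,1,1,1).

Boundary ∂_2: C_2 → C_1 maps a triangle to the signed sum of its edges. For instance
  ∂[v_0,v_4,v_9] = [v_4,v_9] − [v_0,v_9] + [v_0,v_4],
  ∂[v_0,v_5,v_8] = [v_5,v_8] − [v_0,v_8] + [v_0,v_5].
The 30×20 boundary matrix has rank 20 and Smith normal form diag(1,1,1,1,1,1,1,1,1,1,1,1,1,1,1,1,1,1,1,2).

Reading off H_k = ker ∂_k / im ∂_{k+1}:

  H_0: rank C_0 − rank ∂_1 = 10 − 9 = 1, and the invariant factors of ∂_1 are all 1, so H_0 ≅ Z.
  H_1: rank ker ∂_1 − rank ∂_2 = (30 − 9) − 20 = 1, and ∂_2 has invariant factor 2 > 1, so H_1 ≅ Z ⊕ Z/2Z.
  H_2: rank ker ∂_2 − rank ∂_3 = (20 − 20) − 0 = 0, and there is no ∂_3, so H_2 ≅ 0.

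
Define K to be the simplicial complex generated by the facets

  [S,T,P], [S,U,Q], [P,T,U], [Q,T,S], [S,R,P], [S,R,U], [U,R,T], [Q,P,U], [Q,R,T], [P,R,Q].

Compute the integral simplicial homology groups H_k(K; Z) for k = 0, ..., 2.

Take the total order P < Q < R < S < T < U on the vertex set. Then K (dimension 2) consists of the simplices:

  0-simplices (6): P, Q, R, S, T, U
  1-simplices (15): PQ, PR, PS, PT, PU, QR, QS, QT, QU, RS, RT, RU, ST, SU, TU
  2-simplices (10): PQR, PQU, PRS, PST, PTU, QRT, QST, QSU, RSU, RTU

Hence C_0 ≅ Z^6, C_1 ≅ Z^15, C_2 ≅ Z^10.

∂_1: C_1 → C_0 maps an edge to its endpoints' difference, ∂[p,q] = q − p. For instance
  ∂QR = R − Q.
The resulting 6×15 matrix has rank 5, and its Smith normal form has invariant factors (1,1,1,1,1).

Boundary ∂_2: C_2 → C_1 maps a triangle to the signed sum of its edges. For instance
  ∂QST = ST − QT + QS,
  ∂PRS = RS − PS + PR.
As a 15×10 matrix over Z this has rank 10, with invariant factors (1,1,1,1,1,1,1,1,1,2).

Now H_k = ker ∂_k / im ∂_{k+1}, so:

  H_0: rank C_0 − rank ∂_1 = 6 − 5 = 1, and the invariant factors of ∂_1 are all 1, so H_0 = Z.
  H_1: rank ker ∂_1 − rank ∂_2 = (15 − 5) − 10 = 0, and ∂_2 has invariant factor 2 > 1, so H_1 = Z/2.
  H_2: rank ker ∂_2 − rank ∂_3 = (10 − 10) − 0 = 0, and there is no ∂_3, so H_2 = 0.

(K is a triangulation of the real projective plane RP^2.)

H_0 ≅ Z,  H_1 ≅ Z/2,  H_2 = 0.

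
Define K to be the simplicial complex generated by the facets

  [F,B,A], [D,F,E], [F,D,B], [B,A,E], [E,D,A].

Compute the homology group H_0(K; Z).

H_0 = Z.

Fix the vertex order A < B < D < E < F and write every simplex with vertices in increasing order. Then dim K = 2 and the simplices of K are:

  0-simplices (5): A, B, D, E, F
  1-simplices (10): AB, AD, AE, AF, BD, BE, BF, DE, DF, EF
  2-simplices (5): ABE, ABF, ADE, BDF, DEF

giving chain groups C_0 ≅ Z^5, C_1 ≅ Z^10, C_2 ≅ Z^5.

∂_1: C_1 → C_0 is given by ∂[p,q] = [q] − [p]. For instance
  ∂AE = E − A.
As a 5×10 matrix over Z this has rank 4, with invariant factors (1,1,1,1).

Boundary ∂_2: C_2 → C_1 maps a triangle to the signed sum of its edges. For instance
  ∂ABE = BE − AE + AB,
  ∂DEF = EF − DF + DE.
The resulting 10×5 matrix has rank 5, and its Smith normal form has invariant factors (1,1,1,1,1).

Computing H_k = (kernel of ∂_k) / (image of ∂_{k+1}):

  H_0: rank C_0 − rank ∂_1 = 5 − 4 = 1, and the invariant factors of ∂_1 are all 1, so H_0 ≅ Z.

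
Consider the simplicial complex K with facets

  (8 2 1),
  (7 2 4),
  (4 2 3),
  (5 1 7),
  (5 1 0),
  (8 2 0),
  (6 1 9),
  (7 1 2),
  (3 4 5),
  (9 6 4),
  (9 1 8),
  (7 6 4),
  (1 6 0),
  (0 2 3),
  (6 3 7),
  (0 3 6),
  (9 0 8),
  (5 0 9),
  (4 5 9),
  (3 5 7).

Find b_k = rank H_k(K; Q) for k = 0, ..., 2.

Take the total order 0 < 1 < 2 < 3 < 4 < 5 < 6 < 7 < 8 < 9 on the vertex set. Then K (dimension 2) consists of the simplices:

  0-simplices (10): [0], [1], [2], [3], [4], [5], [6], [7], [8], [9]
  1-simplices (30): (30 of them)
  2-simplices (20): (20 of them)

giving chain groups C_0 ≅ Z^10, C_1 ≅ Z^30, C_2 ≅ Z^20.

∂_1: C_1 → C_0 is given by ∂[p,q] = [q] − [p].
The 10×30 boundary matrix has rank 9 and Smith normal form diag(1,1,1,1,1,1,1,1,1).

The boundary map ∂_2: C_2 → C_1 sends each 2-simplex [p,q,r] to [q,r] − [p,r] + [p,q]. For instance
  ∂[4,6,7] = [6,7] − [4,7] + [4,6],
  ∂[1,2,8] = [2,8] − [1,8] + [1,2].
The 30×20 boundary matrix has rank 20 and Smith normal form diag(1,1,1,1,1,1,1,1,1,1,1,1,1,1,1,1,1,1,1,2).

Reading off H_k = ker ∂_k / im ∂_{k+1}:

  H_0: rank C_0 − rank ∂_1 = 10 − 9 = 1, and the invariant factors of ∂_1 are all 1, so H_0 ≅ Z.
  H_1: rank ker ∂_1 − rank ∂_2 = (30 − 9) − 20 = 1, and ∂_2 has invariant factor 2 > 1, so H_1 ≅ Z ⊕ Z/2.
  H_2: rank ker ∂_2 − rank ∂_3 = (20 − 20) − 0 = 0, and there is no ∂_3, so H_2 ≅ 0.

As a check, the Euler characteristic is 10 − 30 + 20 = 0, which agrees with 1 − 1 + 0 = 0.
(K is a triangulation of the Klein bottle.)

Hence the Betti numbers are b_0 = 1, b_1 = 1, b_2 = 0.

b_0 = 1, b_1 = 1, b_2 = 0.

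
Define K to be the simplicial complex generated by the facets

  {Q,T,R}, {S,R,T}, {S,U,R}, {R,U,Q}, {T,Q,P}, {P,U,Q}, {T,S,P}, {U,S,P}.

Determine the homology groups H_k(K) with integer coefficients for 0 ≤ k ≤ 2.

K has 6 vertices, 12 edges, 8 triangles.
rank ∂_0 = 0, rank ∂_1 = 5 ⇒ b_0 = 6 − 0 − 5 = 1; all invariant factors of ∂_1 are 1 so no torsion. So H_0 ≅ Z.
rank ∂_1 = 5, rank ∂_2 = 7 ⇒ b_1 = 12 − 5 − 7 = 0; all invariant factors of ∂_2 are 1 so no torsion. So H_1 ≅ 0.
rank ∂_2 = 7, rank ∂_3 = 0 ⇒ b_2 = 8 − 7 − 0 = 1. So H_2 ≅ Z.

H_0 = Z,  H_1 = 0,  H_2 = Z.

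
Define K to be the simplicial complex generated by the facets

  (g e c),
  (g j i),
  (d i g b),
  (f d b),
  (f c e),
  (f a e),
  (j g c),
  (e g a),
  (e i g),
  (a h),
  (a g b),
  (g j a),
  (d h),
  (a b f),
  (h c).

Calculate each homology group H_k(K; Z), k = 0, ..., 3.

Fix the vertex order a < b < c < d < e < f < g < h < i < j and write every simplex with vertices in increasing order. Then dim K = 3 and the simplices of K are:

  0-simplices (10): a, b, c, d, e, f, g, h, i, j
  1-simplices (25): ab, ae, af, ag, ah, aj, bd, bf, bg, bi, ce, cf, cg, ch, cj, df, dg, dh, di, ef, eg, ei, gi, gj, ij
  2-simplices (15): abf, abg, aef, aeg, agj, bdf, bdg, bdi, bgi, cef, ceg, cgj, dgi, egi, gij
  3-simplices (1): bdgi

so the chain groups are C_0 ≅ Z^10, C_1 ≅ Z^25, C_2 ≅ Z^15, C_3 ≅ Z^1.

Boundary ∂_1: C_1 → C_0 maps an edge to its endpoints' difference, ∂[p,q] = q − p.
As a 10×25 matrix over Z this has rank 9, with invariant factors (1,1,1,1,1,1,1,1,1).

Boundary ∂_2: C_2 → C_1 maps a triangle to the signed sum of its edges. For instance
  ∂cgj = gj − cj + cg,
  ∂abg = bg − ag + ab.
The resulting 25×15 matrix has rank 14, and its Smith normal form has invariant factors (1,1,1,1,1,1,1,1,1,1,1,1,1,1).

The boundary map ∂_3: C_3 → C_2 sends each 3-simplex σ to the alternating sum Σ_i (−1)^i (σ with its i-th vertex removed). For instance
  ∂bdgi = dgi − bgi + bdi − bdg.
The resulting 15×1 matrix has rank 1, and its Smith normal form has invariant factors (1).

Now H_k = ker ∂_k / im ∂_{k+1}, so:

  H_0: rank C_0 − rank ∂_1 = 10 − 9 = 1, and the invariant factors of ∂_1 are all 1, so H_0 ≅ Z.
  H_1: rank ker ∂_1 − rank ∂_2 = (25 − 9) − 14 = 2, and the invariant factors of ∂_2 are all 1, so H_1 ≅ Z^2.
  H_2: rank ker ∂_2 − rank ∂_3 = (15 − 14) − 1 = 0, and the invariant factors of ∂_3 are all 1, so H_2 ≅ 0.
  H_3: rank ker ∂_3 − rank ∂_4 = (1 − 1) − 0 = 0, and there is no ∂_4, so H_3 ≅ 0.

H_0 = Z,  H_1 = Z^2,  H_2 = 0,  H_3 = 0.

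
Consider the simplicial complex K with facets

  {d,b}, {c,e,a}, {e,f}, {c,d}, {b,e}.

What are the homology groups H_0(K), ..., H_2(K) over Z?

We work with the vertex ordering a < b < c < d < e < f. The simplices of K, each written with vertices in increasing order, are:

  0-simplices (6): a, b, c, d, e, f
  1-simplices (7): ac, ae, bd, be, cd, ce, ef
  2-simplices (1): ace

so the chain groups are C_0 ≅ Z^6, C_1 ≅ Z^7, C_2 ≅ Z^1.

The boundary map ∂_1: C_1 → C_0 maps an edge to its endpoints' difference, ∂[p,q] = q − p.
The 6×7 boundary matrix has rank 5 and Smith normal form diag(1,1,1,1,1).

∂_2: C_2 → C_1 acts by ∂[p,q,r] = [q,r] − [p,r] + [p,q]. For instance
  ∂ace = ce − ae + ac.
The resulting 7×1 matrix has rank 1, and its Smith normal form has invariant factors (1).

Computing H_k = (kernel of ∂_k) / (image of ∂_{k+1}):

  H_0: rank C_0 − rank ∂_1 = 6 − 5 = 1, and the invariant factors of ∂_1 are all 1, so H_0 ≅ Z.
  H_1: rank ker ∂_1 − rank ∂_2 = (7 − 5) − 1 = 1, and the invariant factors of ∂_2 are all 1, so H_1 ≅ Z.
  H_2: rank ker ∂_2 − rank ∂_3 = (1 − 1) − 0 = 0, and there is no ∂_3, so H_2 ≅ 0.

H_0 = Z,  H_1 = Z,  H_2 = 0.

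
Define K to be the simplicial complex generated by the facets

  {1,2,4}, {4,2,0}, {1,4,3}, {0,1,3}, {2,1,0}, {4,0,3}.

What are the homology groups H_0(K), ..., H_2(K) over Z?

K has 5 vertices, 9 edges, 6 triangles.
rank ∂_0 = 0, rank ∂_1 = 4 ⇒ b_0 = 5 − 0 − 4 = 1; all invariant factors of ∂_1 are 1 so no torsion. So H_0 ≅ Z.
rank ∂_1 = 4, rank ∂_2 = 5 ⇒ b_1 = 9 − 4 − 5 = 0; all invariant factors of ∂_2 are 1 so no torsion. So H_1 ≅ 0.
rank ∂_2 = 5, rank ∂_3 = 0 ⇒ b_2 = 6 − 5 − 0 = 1. So H_2 ≅ Z.

H_0 ≅ Z,  H_1 = 0,  H_2 ≅ Z.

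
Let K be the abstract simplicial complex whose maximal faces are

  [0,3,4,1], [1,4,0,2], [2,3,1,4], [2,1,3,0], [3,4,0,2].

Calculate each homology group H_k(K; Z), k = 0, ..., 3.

Order the vertices as 0 < 1 < 2 < 3 < 4. Listing each simplex with vertices in this order, K has dimension 3 with simplices:

  0-simplices (5): [0], [1], [2], [3], [4]
  1-simplices (10): [0,1], [0,2], [0,3], [0,4], [1,2], [1,3], [1,4], [2,3], [2,4], [3,4]
  2-simplices (10): [0,1,2], [0,1,3], [0,1,4], [0,2,3], [0,2,4], [0,3,4], [1,2,3], [1,2,4], [1,3,4], [2,3,4]
  3-simplices (5): [0,1,2,3], [0,1,2,4], [0,1,3,4], [0,2,3,4], [1,2,3,4]

Hence C_0 ≅ Z^5, C_1 ≅ Z^10, C_2 ≅ Z^10, C_3 ≅ Z^5.

The boundary map ∂_1: C_1 → C_0 sends each edge [p,q] (with p < q) to q − p.
This gives a 5×10 integer matrix of rank 4; reducing to Smith normal form yields diagonal entries (1,1,1,1).

Boundary ∂_2: C_2 → C_1 maps a triangle to the signed sum of its edges. For instance
  ∂[0,1,2] = [1,2] − [0,2] + [0,1],
  ∂[2,3,4] = [3,4] − [2,4] + [2,3].
The 10×10 boundary matrix has rank 6 and Smith normal form diag(1,1,1,1,1,1).

∂_3: C_3 → C_2 sends each 3-simplex σ to the alternating sum Σ_i (−1)^i (σ with its i-th vertex removed). For instance
  ∂[0,1,2,3] = [1,2,3] − [0,2,3] + [0,1,3] − [0,1,2],
  ∂[0,2,3,4] = [2,3,4] − [0,3,4] + [0,2,4] − [0,2,3].
The 10×5 boundary matrix has rank 4 and Smith normal form diag(1,1,1,1).

Reading off H_k = ker ∂_k / im ∂_{k+1}:

  H_0: rank C_0 − rank ∂_1 = 5 − 4 = 1, and the invariant factors of ∂_1 are all 1, so H_0 ≅ Z.
  H_1: rank ker ∂_1 − rank ∂_2 = (10 − 4) − 6 = 0, and the invariant factors of ∂_2 are all 1, so H_1 ≅ 0.
  H_2: rank ker ∂_2 − rank ∂_3 = (10 − 6) − 4 = 0, and the invariant factors of ∂_3 are all 1, so H_2 ≅ 0.
  H_3: rank ker ∂_3 − rank ∂_4 = (5 − 4) − 0 = 1, and there is no ∂_4, so H_3 ≅ Z.

(K is a triangulation of the 3-sphere S^3.)

H_0 = Z,  H_1 = 0,  H_2 = 0,  H_3 = Z.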